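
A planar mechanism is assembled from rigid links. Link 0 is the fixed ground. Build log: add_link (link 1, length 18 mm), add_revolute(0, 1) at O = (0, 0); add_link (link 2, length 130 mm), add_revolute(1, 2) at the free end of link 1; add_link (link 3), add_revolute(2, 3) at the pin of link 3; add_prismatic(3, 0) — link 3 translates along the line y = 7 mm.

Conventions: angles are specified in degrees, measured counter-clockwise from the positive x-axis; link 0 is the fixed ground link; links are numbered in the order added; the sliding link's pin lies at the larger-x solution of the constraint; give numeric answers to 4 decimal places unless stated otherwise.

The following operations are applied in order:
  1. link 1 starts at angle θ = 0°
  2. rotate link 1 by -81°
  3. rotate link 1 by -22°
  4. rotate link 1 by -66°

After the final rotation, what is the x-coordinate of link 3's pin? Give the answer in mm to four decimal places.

geometry: r = 18 mm, L = 130 mm, e = 7 mm; θ starts at 0°
rotate link 1 by -81°: θ ← 0° -81° = -81°
rotate link 1 by -22°: θ ← -81° -22° = -103°
rotate link 1 by -66°: θ ← -103° -66° = -169°
crank pin P = (r cos θ, r sin θ) = (-17.669289, -3.434562)
h = r sin θ − e = -3.434562 − 7 = -10.434562
x = r cos θ + √(L² − h²) = -17.669289 + 129.580554 = 111.911264

111.9113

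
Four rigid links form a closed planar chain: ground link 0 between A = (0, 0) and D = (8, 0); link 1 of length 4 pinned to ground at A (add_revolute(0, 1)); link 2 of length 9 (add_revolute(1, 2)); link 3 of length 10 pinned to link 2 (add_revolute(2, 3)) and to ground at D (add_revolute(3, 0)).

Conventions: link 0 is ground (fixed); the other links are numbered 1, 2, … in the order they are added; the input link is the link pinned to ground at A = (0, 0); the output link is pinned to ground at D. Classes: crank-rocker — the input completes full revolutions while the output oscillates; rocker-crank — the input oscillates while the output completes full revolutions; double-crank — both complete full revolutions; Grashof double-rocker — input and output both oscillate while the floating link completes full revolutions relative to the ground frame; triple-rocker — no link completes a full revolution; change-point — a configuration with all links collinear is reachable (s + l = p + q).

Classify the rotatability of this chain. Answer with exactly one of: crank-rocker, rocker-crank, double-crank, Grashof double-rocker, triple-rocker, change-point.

lengths: ground=8, input=4, coupler=9, output=10
sorted: s=4 (shortest), l=10 (longest), p+q=17
s + l = 14 vs p + q = 17
s + l < p + q (Grashof) with shortest = input link → crank-rocker

crank-rocker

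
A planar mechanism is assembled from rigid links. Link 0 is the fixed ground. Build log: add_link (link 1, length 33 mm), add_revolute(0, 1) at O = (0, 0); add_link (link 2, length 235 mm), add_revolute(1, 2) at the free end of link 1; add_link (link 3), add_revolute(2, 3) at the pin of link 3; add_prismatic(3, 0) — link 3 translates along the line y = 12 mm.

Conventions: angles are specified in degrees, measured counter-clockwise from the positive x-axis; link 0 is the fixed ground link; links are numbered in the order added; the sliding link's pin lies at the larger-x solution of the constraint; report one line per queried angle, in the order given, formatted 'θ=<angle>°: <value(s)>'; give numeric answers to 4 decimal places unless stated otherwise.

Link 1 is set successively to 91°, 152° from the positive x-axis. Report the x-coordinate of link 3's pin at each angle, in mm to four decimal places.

geometry: r = 33 mm, L = 235 mm, e = 12 mm
θ=91°: crank pin P = (r cos θ, r sin θ) = (-0.575929, 32.994974)
θ=91°: h = r sin θ − e = 32.994974 − 12 = 20.994974
θ=91°: x = r cos θ + √(L² − h²) = -0.575929 + 234.060272 = 233.484343
θ=152°: crank pin P = (r cos θ, r sin θ) = (-29.137271, 15.492562)
θ=152°: h = r sin θ − e = 15.492562 − 12 = 3.492562
θ=152°: x = r cos θ + √(L² − h²) = -29.137271 + 234.974045 = 205.836775

θ=91°: 233.4843
θ=152°: 205.8368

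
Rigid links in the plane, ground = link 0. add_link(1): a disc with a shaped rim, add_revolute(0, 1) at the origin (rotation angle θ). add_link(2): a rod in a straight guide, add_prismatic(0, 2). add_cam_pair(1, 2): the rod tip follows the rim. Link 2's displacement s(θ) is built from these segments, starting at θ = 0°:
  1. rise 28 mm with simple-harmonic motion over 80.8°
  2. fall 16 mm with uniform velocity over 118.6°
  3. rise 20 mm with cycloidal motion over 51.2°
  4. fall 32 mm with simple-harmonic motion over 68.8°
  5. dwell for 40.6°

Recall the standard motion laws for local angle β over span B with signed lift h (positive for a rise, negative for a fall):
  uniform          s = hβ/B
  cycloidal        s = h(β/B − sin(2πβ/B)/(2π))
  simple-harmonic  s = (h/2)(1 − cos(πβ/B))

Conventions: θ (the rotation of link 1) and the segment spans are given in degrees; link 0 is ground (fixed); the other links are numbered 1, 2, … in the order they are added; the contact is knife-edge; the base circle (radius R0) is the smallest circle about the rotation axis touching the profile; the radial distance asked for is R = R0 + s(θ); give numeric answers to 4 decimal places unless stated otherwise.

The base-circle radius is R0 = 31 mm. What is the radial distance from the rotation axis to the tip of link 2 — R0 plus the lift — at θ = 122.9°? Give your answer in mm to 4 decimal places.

segment 1 (0° to 80.8°, simple-harmonic, h = 28) is passed completely: s = 0.0000 + (28) = 28.0000
θ = 122.9° falls in segment 2 (80.8° to 199.4°, uniform, h = -16): β = 122.9 − 80.8 = 42.1°, B = 118.6°; Δs = -16·42.1/118.6 = -5.6796; s = 28.0000 − 5.6796 = 22.3204
R = R0 + s = 31 + 22.3204 = 53.3204

53.3204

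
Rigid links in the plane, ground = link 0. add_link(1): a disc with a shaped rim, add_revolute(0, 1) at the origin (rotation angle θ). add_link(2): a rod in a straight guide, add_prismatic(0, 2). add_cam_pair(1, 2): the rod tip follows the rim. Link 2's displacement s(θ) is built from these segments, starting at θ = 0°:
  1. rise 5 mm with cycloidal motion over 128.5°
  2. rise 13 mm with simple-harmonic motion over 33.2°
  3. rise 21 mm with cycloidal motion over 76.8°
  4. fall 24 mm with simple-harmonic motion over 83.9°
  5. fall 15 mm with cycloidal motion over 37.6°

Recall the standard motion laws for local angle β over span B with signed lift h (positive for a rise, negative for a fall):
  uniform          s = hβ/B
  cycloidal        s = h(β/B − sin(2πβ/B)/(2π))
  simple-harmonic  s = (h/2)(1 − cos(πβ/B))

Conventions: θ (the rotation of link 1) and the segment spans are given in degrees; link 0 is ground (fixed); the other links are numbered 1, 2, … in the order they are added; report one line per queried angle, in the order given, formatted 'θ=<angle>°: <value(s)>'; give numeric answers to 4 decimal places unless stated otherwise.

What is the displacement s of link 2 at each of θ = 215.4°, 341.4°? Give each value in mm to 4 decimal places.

segment 1 (0° to 128.5°, cycloidal, h = 5) is passed completely: s = 0.0000 + (5) = 5.0000
segment 2 (128.5° to 161.7°, simple-harmonic, h = 13) is passed completely: s = 5.0000 + (13) = 18.0000
θ = 215.4° falls in segment 3 (161.7° to 238.5°, cycloidal, h = 21): β = 215.4 − 161.7 = 53.7°, B = 76.8°; Δs = 21·(0.6992 − sin(2π·0.6992)/(2π)) = 17.8572; s = 18.0000 + 17.8572 = 35.8572
segment 3 (161.7° to 238.5°, cycloidal, h = 21) is passed completely: s = 18.0000 + (21) = 39.0000
segment 4 (238.5° to 322.4°, simple-harmonic, h = -24) is passed completely: s = 39.0000 + (-24) = 15.0000
θ = 341.4° falls in segment 5 (322.4° to 360°, cycloidal, h = -15): β = 341.4 − 322.4 = 19°, B = 37.6°; Δs = -15·(0.5053 − sin(2π·0.5053)/(2π)) = -7.6596; s = 15.0000 − 7.6596 = 7.3404

θ=215.4°: 35.8572
θ=341.4°: 7.3404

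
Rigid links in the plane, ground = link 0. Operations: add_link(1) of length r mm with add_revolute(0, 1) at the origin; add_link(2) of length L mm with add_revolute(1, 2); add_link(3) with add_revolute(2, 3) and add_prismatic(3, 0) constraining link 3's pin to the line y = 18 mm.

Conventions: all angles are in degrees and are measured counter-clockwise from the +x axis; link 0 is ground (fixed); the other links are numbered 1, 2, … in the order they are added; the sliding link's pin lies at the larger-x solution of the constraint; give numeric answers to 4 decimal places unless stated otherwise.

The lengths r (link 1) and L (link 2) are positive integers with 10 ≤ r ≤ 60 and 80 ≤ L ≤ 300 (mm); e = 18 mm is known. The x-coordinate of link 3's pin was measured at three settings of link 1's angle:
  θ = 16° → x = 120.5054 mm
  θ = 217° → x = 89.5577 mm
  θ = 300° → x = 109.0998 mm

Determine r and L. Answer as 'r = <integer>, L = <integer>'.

constraint per measurement: (x − r cos θ)² + (r sin θ − e)² = L²
subtracting the θ₁ and θ₂ equations cancels the r² and L² terms:
r = (x₁² − x₂²) / (2[(x₁cos θ₁ + e sin θ₁) − (x₂cos θ₂ + e sin θ₂)]) = 16.0000 → r = 16
L² = (x₁ − r cos θ₁)² + (r sin θ₁ − e)² = 11235.9931 → L = 106.0000 → L = 106
check at θ₃=300°: x = 109.0998 (printed 109.0998) ✓

r = 16, L = 106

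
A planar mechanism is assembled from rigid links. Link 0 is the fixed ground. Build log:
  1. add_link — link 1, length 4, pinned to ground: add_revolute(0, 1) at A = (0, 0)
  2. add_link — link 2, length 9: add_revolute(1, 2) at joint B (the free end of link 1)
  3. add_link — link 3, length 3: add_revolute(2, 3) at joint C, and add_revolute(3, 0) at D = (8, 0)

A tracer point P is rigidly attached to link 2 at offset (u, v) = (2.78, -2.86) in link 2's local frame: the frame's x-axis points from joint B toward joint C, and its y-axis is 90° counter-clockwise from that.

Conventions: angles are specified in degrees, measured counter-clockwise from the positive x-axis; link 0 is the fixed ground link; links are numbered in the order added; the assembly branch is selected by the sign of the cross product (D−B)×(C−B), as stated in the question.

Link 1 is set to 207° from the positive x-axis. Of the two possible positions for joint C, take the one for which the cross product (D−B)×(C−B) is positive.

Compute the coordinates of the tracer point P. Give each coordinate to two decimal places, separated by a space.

A=(0,0), D=(8.00,0)
B = A + 4.00·(cos207°, sin207°) = (-3.5640, -1.8160)
|BD| = 11.7057
circle(B,9.00) ∩ circle(D,3.00): a=8.9283, h=1.1339
  candidates: C₊=(5.0803,0.6893) cross=13.273; C₋=(5.4321,-1.5511) cross=-13.273
  branch + wants cross > 0 → take C=(5.0803,0.6893) (cross=13.273)
ex = (C−B)/|BC| = (0.9605,0.2784); ey = (-0.2784,0.9605)
P = B + 2.78·ex + -2.86·ey = (-0.0978,-3.7891)

-0.10 -3.79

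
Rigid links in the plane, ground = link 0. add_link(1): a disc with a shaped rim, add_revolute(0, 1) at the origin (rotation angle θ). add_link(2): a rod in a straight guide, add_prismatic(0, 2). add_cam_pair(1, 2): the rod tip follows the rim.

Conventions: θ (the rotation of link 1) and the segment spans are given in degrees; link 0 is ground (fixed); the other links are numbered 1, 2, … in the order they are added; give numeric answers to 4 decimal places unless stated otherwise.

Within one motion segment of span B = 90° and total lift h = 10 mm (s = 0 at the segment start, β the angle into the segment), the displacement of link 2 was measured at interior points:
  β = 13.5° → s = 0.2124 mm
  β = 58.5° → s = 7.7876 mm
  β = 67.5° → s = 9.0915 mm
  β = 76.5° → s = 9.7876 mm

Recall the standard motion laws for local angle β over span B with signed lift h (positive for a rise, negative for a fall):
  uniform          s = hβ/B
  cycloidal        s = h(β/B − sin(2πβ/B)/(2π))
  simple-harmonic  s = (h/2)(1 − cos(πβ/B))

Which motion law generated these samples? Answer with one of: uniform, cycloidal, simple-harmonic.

candidates at β/B = r: uniform s = h·r (linear in β); cycloidal s = h·(r − sin(2πr)/(2π)); simple-harmonic s = (h/2)(1 − cos(πr))
β=13.5°: printed 0.2124 | uniform 1.5000, cycloidal 0.2124, simple-harmonic 0.5450
β=58.5°: printed 7.7876 | uniform 6.5000, cycloidal 7.7876, simple-harmonic 7.2700
β=67.5°: printed 9.0915 | uniform 7.5000, cycloidal 9.0915, simple-harmonic 8.5355
β=76.5°: printed 9.7876 | uniform 8.5000, cycloidal 9.7876, simple-harmonic 9.4550
only one law matches every sample → cycloidal

cycloidal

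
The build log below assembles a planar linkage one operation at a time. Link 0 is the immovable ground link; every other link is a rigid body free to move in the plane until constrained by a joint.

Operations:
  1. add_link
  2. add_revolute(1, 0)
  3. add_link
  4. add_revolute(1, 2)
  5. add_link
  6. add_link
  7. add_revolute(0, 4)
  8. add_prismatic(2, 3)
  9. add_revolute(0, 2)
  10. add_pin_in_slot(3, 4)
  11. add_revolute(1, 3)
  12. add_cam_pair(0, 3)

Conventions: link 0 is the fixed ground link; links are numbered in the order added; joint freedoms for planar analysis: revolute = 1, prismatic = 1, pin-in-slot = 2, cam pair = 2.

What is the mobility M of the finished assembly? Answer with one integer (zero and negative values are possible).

L=1 J1=0 J2=0
add link → L=2 J1=0 J2=0
R@1,0 dof=1 J1 → L=2 J1=1 J2=0
add link → L=3 J1=1 J2=0
R@1,2 dof=1 J1 → L=3 J1=2 J2=0
add link → L=4 J1=2 J2=0
add link → L=5 J1=2 J2=0
R@0,4 dof=1 J1 → L=5 J1=3 J2=0
P@2,3 dof=1 J1 → L=5 J1=4 J2=0
R@0,2 dof=1 J1 → L=5 J1=5 J2=0
PS@3,4 dof=2 J2 → L=5 J1=5 J2=1
R@1,3 dof=1 J1 → L=5 J1=6 J2=1
C@0,3 dof=2 J2 → L=5 J1=6 J2=2
M=3(L−1)−2J1−J2=3·4−2·6−2=-2

M = -2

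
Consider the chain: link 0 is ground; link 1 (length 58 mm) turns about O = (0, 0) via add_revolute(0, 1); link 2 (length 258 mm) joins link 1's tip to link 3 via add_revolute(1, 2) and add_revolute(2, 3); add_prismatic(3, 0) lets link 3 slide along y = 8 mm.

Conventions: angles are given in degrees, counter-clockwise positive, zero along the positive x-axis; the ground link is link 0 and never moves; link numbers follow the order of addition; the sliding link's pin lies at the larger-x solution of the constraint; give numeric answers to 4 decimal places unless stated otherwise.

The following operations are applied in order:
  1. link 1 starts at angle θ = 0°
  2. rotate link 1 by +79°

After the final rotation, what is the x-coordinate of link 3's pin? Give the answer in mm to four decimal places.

geometry: r = 58 mm, L = 258 mm, e = 8 mm; θ starts at 0°
rotate link 1 by +79°: θ ← 0° +79° = 79°
crank pin P = (r cos θ, r sin θ) = (11.066922, 56.934377)
h = r sin θ − e = 56.934377 − 8 = 48.934377
x = r cos θ + √(L² − h²) = 11.066922 + 253.316851 = 264.383772

264.3838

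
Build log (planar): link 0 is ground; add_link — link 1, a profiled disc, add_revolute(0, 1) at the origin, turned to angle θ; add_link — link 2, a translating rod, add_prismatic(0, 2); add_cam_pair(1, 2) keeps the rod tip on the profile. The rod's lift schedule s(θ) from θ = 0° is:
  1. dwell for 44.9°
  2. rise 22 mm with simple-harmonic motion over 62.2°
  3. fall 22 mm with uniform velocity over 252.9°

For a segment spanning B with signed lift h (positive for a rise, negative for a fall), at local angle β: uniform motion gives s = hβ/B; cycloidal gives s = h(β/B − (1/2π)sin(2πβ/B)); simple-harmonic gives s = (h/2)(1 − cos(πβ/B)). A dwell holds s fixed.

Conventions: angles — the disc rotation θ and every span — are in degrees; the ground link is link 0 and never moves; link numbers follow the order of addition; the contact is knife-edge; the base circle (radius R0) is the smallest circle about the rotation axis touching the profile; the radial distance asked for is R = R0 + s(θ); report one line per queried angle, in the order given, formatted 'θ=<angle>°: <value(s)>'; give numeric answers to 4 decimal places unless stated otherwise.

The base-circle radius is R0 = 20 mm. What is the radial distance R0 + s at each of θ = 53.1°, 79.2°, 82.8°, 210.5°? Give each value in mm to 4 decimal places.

seg 1 [0°–44.9°] dwell: s stays 0.0000
seg 2 [44.9°–107.1°] simple-harmonic, h=22: θ=53.1° here. β=8.2, B=62.2. 22/2·(1 − cos(π·0.1318)) = 0.9300 → s = 0.9300
seg 2 [44.9°–107.1°] simple-harmonic, h=22: θ=79.2° here. β=34.3, B=62.2. 22/2·(1 − cos(π·0.5514)) = 12.7701 → s = 12.7701
seg 2 [44.9°–107.1°] simple-harmonic, h=22: θ=82.8° here. β=37.9, B=62.2. 22/2·(1 − cos(π·0.6093)) = 14.7042 → s = 14.7042
seg 2 [44.9°–107.1°] simple-harmonic, h=22: full span → s += 22 → s = 22.0000
seg 3 [107.1°–360°] uniform, h=-22: θ=210.5° here. β=103.4, B=252.9. -22·103.4/252.9 = -8.9949 → s = 13.0051
θ=53.1°: R = R0 + s = 20 + 0.9300 = 20.9300
θ=79.2°: R = R0 + s = 20 + 12.7701 = 32.7701
θ=82.8°: R = R0 + s = 20 + 14.7042 = 34.7042
θ=210.5°: R = R0 + s = 20 + 13.0051 = 33.0051

θ=53.1°: 20.9300
θ=79.2°: 32.7701
θ=82.8°: 34.7042
θ=210.5°: 33.0051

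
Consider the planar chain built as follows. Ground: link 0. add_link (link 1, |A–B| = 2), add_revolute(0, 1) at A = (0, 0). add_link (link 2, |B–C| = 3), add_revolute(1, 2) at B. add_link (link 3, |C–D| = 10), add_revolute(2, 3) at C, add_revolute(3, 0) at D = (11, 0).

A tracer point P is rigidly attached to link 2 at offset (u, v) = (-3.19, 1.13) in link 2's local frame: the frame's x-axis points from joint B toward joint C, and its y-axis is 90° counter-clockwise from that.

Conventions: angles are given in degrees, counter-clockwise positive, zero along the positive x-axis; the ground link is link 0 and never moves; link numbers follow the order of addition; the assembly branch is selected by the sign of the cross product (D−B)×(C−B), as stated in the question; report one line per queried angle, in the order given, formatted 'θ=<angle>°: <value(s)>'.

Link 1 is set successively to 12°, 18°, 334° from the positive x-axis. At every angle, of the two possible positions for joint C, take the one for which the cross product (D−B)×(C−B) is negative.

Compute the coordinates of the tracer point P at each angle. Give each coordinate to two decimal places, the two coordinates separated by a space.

A=(0,0), D=(11.00,0)
θ=12°: B = A + 2.00·(cos12°, sin12°) = (1.9563, 0.4158)
θ=12°: |BD| = 9.0533
θ=12°: circle(B,3.00) ∩ circle(D,10.00): a=-0.4992, h=2.9582
θ=12°:   candidates: C₊=(1.5935,3.3938) cross=26.781; C₋=(1.3218,-2.5163) cross=-26.781
θ=12°:   branch - wants cross < 0 → take C=(1.3218,-2.5163) (cross=-26.781)
θ=12°: ex = (C−B)/|BC| = (-0.2115,-0.9774); ey = (0.9774,-0.2115)
θ=12°: P = B + -3.19·ex + 1.13·ey = (3.7354,3.2946)
θ=18°: B = A + 2.00·(cos18°, sin18°) = (1.9021, 0.6180)
θ=18°: |BD| = 9.1189
θ=18°: circle(B,3.00) ∩ circle(D,10.00): a=-0.4302, h=2.9690
θ=18°:   candidates: C₊=(1.6741,3.6094) cross=27.074; C₋=(1.2716,-2.3150) cross=-27.074
θ=18°:   branch - wants cross < 0 → take C=(1.2716,-2.3150) (cross=-27.074)
θ=18°: ex = (C−B)/|BC| = (-0.2102,-0.9777); ey = (0.9777,-0.2102)
θ=18°: P = B + -3.19·ex + 1.13·ey = (3.6773,3.4993)
θ=334°: B = A + 2.00·(cos334°, sin334°) = (1.7976, -0.8767)
θ=334°: |BD| = 9.2441
θ=334°: circle(B,3.00) ∩ circle(D,10.00): a=-0.3000, h=2.9850
θ=334°:   candidates: C₊=(1.2158,2.0663) cross=27.593; C₋=(1.7820,-3.8767) cross=-27.593
θ=334°:   branch - wants cross < 0 → take C=(1.7820,-3.8767) (cross=-27.593)
θ=334°: ex = (C−B)/|BC| = (-0.0052,-1.0000); ey = (1.0000,-0.0052)
θ=334°: P = B + -3.19·ex + 1.13·ey = (2.9441,2.3074)

θ=12°: 3.74 3.29
θ=18°: 3.68 3.50
θ=334°: 2.94 2.31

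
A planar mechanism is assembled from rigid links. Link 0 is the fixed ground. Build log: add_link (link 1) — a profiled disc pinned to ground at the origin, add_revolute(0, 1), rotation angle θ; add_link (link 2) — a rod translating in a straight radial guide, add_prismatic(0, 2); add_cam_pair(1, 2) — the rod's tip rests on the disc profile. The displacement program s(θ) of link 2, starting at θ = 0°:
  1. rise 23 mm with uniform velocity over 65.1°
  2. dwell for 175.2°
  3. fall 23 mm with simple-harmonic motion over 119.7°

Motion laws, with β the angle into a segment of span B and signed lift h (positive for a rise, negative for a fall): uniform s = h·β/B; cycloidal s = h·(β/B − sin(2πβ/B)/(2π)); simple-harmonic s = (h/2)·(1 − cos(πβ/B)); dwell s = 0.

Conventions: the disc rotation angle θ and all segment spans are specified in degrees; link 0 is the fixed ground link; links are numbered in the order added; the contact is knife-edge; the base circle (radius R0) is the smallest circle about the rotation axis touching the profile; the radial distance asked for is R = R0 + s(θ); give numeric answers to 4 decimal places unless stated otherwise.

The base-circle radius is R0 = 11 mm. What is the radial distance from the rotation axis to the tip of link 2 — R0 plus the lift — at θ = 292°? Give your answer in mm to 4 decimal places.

seg 1 [0°–65.1°] uniform, h=23: full span → s += 23 → s = 23.0000
seg 2 [65.1°–240.3°] dwell: s stays 23.0000
seg 3 [240.3°–360°] simple-harmonic, h=-23: θ=292° here. β=51.7, B=119.7. -23/2·(1 − cos(π·0.4319)) = -9.0589 → s = 13.9411
R = R0 + s = 11 + 13.9411 = 24.9411

24.9411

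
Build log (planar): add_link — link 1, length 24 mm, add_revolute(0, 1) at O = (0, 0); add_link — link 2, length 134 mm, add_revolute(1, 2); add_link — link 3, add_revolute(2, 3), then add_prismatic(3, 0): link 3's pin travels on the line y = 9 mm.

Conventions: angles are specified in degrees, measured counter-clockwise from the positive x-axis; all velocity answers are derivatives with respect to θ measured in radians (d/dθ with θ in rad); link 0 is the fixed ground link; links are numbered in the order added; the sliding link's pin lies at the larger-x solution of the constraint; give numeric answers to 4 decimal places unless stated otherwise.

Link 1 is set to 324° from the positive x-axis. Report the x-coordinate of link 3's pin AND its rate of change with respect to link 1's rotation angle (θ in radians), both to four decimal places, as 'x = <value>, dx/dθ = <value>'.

geometry: r = 24 mm, L = 134 mm, e = 9 mm
crank pin P = (r cos θ, r sin θ) = (19.416408, -14.106846)
h = r sin θ − e = -14.106846 − 9 = -23.106846
x = r cos θ + √(L² − h²) = 19.416408 + 131.992703 = 151.409111
dx/dθ = −r sin θ − h·r cos θ/√(L² − h²) (θ in radians; h = -23.106846) = 17.505912

x = 151.4091, dx/dθ = 17.5059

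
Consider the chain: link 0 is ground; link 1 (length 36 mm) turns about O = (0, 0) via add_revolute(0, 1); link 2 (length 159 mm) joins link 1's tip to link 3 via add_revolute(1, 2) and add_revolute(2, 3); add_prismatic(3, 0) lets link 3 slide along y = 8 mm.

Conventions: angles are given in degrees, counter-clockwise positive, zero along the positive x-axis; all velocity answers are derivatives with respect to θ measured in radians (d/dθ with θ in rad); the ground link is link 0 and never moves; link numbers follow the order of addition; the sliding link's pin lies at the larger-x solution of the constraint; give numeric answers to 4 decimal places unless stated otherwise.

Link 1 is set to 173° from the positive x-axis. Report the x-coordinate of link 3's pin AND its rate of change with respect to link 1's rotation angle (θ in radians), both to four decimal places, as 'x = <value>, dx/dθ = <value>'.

geometry: r = 36 mm, L = 159 mm, e = 8 mm
crank pin P = (r cos θ, r sin θ) = (-35.731661, 4.387296)
h = r sin θ − e = 4.387296 − 8 = -3.612704
x = r cos θ + √(L² − h²) = -35.731661 + 158.958952 = 123.227290
dx/dθ = −r sin θ − h·r cos θ/√(L² − h²) (θ in radians; h = -3.612704) = -5.199380

x = 123.2273, dx/dθ = -5.1994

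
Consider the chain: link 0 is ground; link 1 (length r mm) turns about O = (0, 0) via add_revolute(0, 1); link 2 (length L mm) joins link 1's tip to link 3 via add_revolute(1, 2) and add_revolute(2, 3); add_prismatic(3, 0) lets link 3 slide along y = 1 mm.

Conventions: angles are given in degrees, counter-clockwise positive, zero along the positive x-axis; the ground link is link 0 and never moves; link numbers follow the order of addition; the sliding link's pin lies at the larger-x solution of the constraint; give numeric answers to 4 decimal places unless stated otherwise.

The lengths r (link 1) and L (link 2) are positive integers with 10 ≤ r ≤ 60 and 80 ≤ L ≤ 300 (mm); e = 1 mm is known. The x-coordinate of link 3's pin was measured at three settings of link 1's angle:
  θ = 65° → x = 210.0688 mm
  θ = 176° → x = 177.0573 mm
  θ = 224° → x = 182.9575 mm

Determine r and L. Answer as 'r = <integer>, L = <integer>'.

constraint per measurement: (x − r cos θ)² + (r sin θ − e)² = L²
subtracting the θ₁ and θ₂ equations cancels the r² and L² terms:
r = (x₁² − x₂²) / (2[(x₁cos θ₁ + e sin θ₁) − (x₂cos θ₂ + e sin θ₂)]) = 24.0000 → r = 24
L² = (x₁ − r cos θ₁)² + (r sin θ₁ − e)² = 40401.0102 → L = 201.0000 → L = 201
check at θ₃=224°: x = 182.9575 (printed 182.9575) ✓

r = 24, L = 201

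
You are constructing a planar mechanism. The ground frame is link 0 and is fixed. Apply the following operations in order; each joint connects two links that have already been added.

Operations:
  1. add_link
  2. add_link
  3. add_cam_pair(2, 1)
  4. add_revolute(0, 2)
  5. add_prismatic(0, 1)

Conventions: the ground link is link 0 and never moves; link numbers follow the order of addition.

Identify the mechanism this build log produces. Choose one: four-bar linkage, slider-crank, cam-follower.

links: 3 (incl. ground); joints: 1 revolute, 1 prismatic, 1 higher (cam) pair, forming one closed loop
3 links, revolute + prismatic + higher pair in one loop → cam-follower

cam-follower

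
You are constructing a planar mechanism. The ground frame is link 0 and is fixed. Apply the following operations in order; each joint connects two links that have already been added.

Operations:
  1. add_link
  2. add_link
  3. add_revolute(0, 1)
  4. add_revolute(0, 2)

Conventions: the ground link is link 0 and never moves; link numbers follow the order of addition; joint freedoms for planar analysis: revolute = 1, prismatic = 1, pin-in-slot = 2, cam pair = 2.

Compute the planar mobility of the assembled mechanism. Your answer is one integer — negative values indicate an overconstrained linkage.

(L,J1,J2)=(1,0,0); link0 fixed
link1: (2,0,0)
link2: (3,0,0)
R 0-1 [J1]: (3,1,0)
R 0-2 [J1]: (3,2,0)
Grübler: 3·2 − 2·2 − 0 = 2

M = 2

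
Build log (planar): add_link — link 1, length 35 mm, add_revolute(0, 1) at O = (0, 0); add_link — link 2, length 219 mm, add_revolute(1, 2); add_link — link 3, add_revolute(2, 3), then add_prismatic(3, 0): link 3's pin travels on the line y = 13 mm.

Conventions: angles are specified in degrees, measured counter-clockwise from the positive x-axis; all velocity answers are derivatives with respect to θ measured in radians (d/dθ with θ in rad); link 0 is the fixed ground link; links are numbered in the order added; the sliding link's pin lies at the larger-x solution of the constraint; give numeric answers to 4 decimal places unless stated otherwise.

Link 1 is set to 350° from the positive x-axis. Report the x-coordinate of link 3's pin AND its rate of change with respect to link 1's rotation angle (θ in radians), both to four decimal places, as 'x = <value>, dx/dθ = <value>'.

geometry: r = 35 mm, L = 219 mm, e = 13 mm
crank pin P = (r cos θ, r sin θ) = (34.468271, -6.077686)
h = r sin θ − e = -6.077686 − 13 = -19.077686
x = r cos θ + √(L² − h²) = 34.468271 + 218.167463 = 252.635734
dx/dθ = −r sin θ − h·r cos θ/√(L² − h²) (θ in radians; h = -19.077686) = 9.091769

x = 252.6357, dx/dθ = 9.0918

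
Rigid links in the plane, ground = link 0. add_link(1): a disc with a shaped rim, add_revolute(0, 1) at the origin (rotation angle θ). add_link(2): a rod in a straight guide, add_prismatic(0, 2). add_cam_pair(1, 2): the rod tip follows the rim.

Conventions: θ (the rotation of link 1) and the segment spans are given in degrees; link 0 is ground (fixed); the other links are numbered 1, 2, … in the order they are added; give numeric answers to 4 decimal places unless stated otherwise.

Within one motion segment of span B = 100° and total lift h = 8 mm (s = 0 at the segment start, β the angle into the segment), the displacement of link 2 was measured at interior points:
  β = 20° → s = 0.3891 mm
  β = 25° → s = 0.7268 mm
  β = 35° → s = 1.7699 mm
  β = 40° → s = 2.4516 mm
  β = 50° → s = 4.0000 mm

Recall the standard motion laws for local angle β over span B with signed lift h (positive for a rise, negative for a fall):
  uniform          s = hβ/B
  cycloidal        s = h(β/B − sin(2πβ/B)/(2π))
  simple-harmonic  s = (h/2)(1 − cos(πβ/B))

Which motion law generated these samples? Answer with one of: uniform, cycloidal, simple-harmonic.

candidates at β/B = r: uniform s = h·r (linear in β); cycloidal s = h·(r − sin(2πr)/(2π)); simple-harmonic s = (h/2)(1 − cos(πr))
β=20°: printed 0.3891 | uniform 1.6000, cycloidal 0.3891, simple-harmonic 0.7639
β=25°: printed 0.7268 | uniform 2.0000, cycloidal 0.7268, simple-harmonic 1.1716
β=35°: printed 1.7699 | uniform 2.8000, cycloidal 1.7699, simple-harmonic 2.1840
β=40°: printed 2.4516 | uniform 3.2000, cycloidal 2.4516, simple-harmonic 2.7639
β=50°: printed 4.0000 | uniform 4.0000, cycloidal 4.0000, simple-harmonic 4.0000
only one law matches every sample → cycloidal

cycloidal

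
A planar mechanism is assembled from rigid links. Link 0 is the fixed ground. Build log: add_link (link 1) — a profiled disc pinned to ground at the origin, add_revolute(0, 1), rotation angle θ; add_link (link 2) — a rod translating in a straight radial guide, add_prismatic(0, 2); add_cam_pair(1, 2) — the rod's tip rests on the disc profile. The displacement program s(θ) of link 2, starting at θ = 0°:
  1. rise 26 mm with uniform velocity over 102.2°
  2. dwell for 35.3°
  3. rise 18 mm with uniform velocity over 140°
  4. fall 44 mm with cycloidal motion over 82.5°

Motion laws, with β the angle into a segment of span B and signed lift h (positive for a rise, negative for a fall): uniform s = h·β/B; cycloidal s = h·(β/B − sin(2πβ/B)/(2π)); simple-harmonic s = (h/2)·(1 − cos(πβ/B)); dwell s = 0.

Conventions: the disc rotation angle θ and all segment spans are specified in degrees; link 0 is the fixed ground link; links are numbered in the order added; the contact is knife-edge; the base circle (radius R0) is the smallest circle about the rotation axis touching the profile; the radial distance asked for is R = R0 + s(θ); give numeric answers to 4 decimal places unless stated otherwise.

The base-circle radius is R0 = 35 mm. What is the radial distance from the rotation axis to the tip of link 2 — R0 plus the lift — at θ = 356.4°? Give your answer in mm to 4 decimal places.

seg 1 [0°–102.2°] uniform, h=26: full span → s += 26 → s = 26.0000
seg 2 [102.2°–137.5°] dwell: s stays 26.0000
seg 3 [137.5°–277.5°] uniform, h=18: full span → s += 18 → s = 44.0000
seg 4 [277.5°–360°] cycloidal, h=-44: θ=356.4° here. β=78.9, B=82.5. -44·(0.9564 − sin(2π·0.9564)/(2π)) = -43.9760 → s = 0.0240
R = R0 + s = 35 + 0.0240 = 35.0240

35.0240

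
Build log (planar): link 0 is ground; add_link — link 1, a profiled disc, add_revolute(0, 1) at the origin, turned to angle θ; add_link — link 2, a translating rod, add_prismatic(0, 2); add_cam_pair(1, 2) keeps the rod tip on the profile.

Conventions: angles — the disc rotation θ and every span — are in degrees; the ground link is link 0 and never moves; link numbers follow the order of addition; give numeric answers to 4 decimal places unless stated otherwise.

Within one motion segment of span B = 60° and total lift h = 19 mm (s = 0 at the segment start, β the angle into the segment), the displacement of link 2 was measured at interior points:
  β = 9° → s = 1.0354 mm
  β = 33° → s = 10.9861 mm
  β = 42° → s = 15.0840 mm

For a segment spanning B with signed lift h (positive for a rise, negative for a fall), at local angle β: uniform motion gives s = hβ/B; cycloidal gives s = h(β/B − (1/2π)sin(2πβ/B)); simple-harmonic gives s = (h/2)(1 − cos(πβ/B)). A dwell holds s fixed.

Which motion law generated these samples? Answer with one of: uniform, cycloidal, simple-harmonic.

candidates at β/B = r: uniform s = h·r (linear in β); cycloidal s = h·(r − sin(2πr)/(2π)); simple-harmonic s = (h/2)(1 − cos(πr))
β=9°: printed 1.0354 | uniform 2.8500, cycloidal 0.4036, simple-harmonic 1.0354
β=33°: printed 10.9861 | uniform 10.4500, cycloidal 11.3845, simple-harmonic 10.9861
β=42°: printed 15.0840 | uniform 13.3000, cycloidal 16.1759, simple-harmonic 15.0840
only one law matches every sample → simple-harmonic

simple-harmonic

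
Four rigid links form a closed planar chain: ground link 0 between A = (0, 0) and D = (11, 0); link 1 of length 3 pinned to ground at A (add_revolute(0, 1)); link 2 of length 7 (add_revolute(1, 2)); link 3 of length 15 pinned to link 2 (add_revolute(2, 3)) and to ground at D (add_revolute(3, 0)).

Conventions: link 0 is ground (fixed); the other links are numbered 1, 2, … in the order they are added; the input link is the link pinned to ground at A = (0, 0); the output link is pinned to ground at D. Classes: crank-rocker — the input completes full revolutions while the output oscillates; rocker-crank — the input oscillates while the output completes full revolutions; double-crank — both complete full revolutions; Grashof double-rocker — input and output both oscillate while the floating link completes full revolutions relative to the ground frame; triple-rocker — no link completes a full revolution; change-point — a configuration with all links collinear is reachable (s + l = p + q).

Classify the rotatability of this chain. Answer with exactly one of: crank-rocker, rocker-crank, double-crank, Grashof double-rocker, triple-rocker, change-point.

lengths: ground=11, input=3, coupler=7, output=15
sorted: s=3 (shortest), l=15 (longest), p+q=18
s + l = 18 vs p + q = 18
s + l = p + q → change-point (collinear configuration reachable)

change-point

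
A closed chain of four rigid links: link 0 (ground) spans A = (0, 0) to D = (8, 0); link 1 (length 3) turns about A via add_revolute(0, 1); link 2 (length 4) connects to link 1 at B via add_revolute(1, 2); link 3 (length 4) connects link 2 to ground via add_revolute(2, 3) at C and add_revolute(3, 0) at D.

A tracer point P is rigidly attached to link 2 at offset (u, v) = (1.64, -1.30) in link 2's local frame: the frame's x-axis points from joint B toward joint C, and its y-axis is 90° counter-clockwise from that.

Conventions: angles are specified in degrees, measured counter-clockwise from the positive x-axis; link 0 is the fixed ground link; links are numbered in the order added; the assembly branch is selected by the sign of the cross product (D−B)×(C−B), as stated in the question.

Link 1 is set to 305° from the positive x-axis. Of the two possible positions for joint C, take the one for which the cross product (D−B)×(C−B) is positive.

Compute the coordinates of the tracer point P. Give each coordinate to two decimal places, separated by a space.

A=(0,0), D=(8.00,0)
B = A + 3.00·(cos305°, sin305°) = (1.7207, -2.4575)
|BD| = 6.7430
circle(B,4.00) ∩ circle(D,4.00): a=3.3715, h=2.1524
  candidates: C₊=(4.0759,0.7757) cross=14.514; C₋=(5.6448,-3.2331) cross=-14.514
  branch + wants cross > 0 → take C=(4.0759,0.7757) (cross=14.514)
ex = (C−B)/|BC| = (0.5888,0.8083); ey = (-0.8083,0.5888)
P = B + 1.64·ex + -1.30·ey = (3.7371,-1.8973)

3.74 -1.90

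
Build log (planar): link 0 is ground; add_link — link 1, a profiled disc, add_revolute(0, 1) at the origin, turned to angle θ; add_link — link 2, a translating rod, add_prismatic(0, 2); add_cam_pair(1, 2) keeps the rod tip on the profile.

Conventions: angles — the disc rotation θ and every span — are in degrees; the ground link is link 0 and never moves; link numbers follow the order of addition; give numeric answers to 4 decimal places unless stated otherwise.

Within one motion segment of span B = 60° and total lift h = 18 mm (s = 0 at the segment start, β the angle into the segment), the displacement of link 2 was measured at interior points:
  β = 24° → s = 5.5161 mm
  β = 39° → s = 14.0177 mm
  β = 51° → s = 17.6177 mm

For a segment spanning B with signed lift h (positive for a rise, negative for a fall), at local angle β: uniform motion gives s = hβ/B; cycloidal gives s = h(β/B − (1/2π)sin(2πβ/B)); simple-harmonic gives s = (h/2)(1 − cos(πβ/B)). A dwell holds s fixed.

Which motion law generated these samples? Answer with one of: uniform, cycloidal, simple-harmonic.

candidates at β/B = r: uniform s = h·r (linear in β); cycloidal s = h·(r − sin(2πr)/(2π)); simple-harmonic s = (h/2)(1 − cos(πr))
β=24°: printed 5.5161 | uniform 7.2000, cycloidal 5.5161, simple-harmonic 6.2188
β=39°: printed 14.0177 | uniform 11.7000, cycloidal 14.0177, simple-harmonic 13.0859
β=51°: printed 17.6177 | uniform 15.3000, cycloidal 17.6177, simple-harmonic 17.0191
only one law matches every sample → cycloidal

cycloidal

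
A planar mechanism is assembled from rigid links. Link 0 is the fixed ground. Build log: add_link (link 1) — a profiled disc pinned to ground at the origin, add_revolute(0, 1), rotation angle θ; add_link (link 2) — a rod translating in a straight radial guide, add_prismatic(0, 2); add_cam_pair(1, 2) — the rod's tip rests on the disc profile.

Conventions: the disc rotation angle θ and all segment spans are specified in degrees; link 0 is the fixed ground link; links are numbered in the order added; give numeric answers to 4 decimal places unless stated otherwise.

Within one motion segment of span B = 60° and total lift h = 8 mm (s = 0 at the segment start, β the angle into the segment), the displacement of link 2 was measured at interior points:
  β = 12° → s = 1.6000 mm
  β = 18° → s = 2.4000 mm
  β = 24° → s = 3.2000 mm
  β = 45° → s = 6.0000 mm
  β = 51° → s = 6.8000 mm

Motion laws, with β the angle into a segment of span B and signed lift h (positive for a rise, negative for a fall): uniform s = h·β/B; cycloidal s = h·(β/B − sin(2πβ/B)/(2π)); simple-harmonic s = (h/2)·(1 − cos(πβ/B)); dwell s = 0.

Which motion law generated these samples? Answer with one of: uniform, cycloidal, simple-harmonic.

candidates at β/B = r: uniform s = h·r (linear in β); cycloidal s = h·(r − sin(2πr)/(2π)); simple-harmonic s = (h/2)(1 − cos(πr))
β=12°: printed 1.6000 | uniform 1.6000, cycloidal 0.3891, simple-harmonic 0.7639
β=18°: printed 2.4000 | uniform 2.4000, cycloidal 1.1891, simple-harmonic 1.6489
β=24°: printed 3.2000 | uniform 3.2000, cycloidal 2.4516, simple-harmonic 2.7639
β=45°: printed 6.0000 | uniform 6.0000, cycloidal 7.2732, simple-harmonic 6.8284
β=51°: printed 6.8000 | uniform 6.8000, cycloidal 7.8301, simple-harmonic 7.5640
only one law matches every sample → uniform

uniform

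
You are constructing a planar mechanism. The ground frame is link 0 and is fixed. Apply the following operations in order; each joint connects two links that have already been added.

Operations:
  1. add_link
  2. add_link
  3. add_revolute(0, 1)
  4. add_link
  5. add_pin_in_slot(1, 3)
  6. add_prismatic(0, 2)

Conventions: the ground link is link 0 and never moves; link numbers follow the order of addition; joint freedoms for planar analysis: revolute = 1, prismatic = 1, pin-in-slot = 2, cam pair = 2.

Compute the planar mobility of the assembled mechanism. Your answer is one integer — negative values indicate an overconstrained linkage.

(L,J1,J2)=(1,0,0); link0 fixed
link1: (2,0,0)
link2: (3,0,0)
R 0-1 [J1]: (3,1,0)
link3: (4,1,0)
PS 1-3 [J2]: (4,1,1)
P 0-2 [J1]: (4,2,1)
Grübler: 3·3 − 2·2 − 1 = 4

M = 4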